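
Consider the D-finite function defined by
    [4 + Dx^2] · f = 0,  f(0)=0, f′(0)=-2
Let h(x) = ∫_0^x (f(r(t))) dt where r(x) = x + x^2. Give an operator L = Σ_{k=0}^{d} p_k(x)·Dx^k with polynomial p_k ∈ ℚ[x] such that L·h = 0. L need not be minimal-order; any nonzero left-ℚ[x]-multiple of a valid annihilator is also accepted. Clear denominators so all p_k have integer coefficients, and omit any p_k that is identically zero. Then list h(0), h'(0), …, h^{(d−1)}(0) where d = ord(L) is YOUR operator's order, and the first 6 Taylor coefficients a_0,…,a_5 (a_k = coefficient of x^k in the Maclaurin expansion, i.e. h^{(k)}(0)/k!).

f: a_k = 0, -2, 0, 4/3, 0, -4/15, …
Substitute x→r, Dx→(1/r')Dx; clear ⇒ L₀.
h=∫₀ˣh₀: take L = L₀·Dx.
L = (4 + 24·x + 48·x^2 + 32·x^3)·Dx - 2·Dx^2 + (1 + 2·x)·Dx^3  (order 3).
h: a_k = 0, 0, -1, -2/3, 1/3, 4/5, …
ICs: h(0) = 0, h′(0) = 0, h′′(0) = -2.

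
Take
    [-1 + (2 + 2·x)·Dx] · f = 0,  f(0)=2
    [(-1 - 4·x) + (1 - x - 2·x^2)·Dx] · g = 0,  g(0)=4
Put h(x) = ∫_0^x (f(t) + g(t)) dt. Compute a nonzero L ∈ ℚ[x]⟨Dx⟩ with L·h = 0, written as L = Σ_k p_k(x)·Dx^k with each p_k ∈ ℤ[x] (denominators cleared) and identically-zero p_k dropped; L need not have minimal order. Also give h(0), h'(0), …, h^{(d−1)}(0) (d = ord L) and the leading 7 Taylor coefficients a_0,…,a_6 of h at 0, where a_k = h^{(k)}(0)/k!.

f: a_k = 2, 1, -1/4, 1/8, -5/64, 7/128, -21/512, …
g: a_k = 4, 4, 12, 20, 44, 84, 172, …
h₀=f+g: left-lcm gives L₀, ord ≤ 2.
h=∫₀ˣh₀: take L = L₀·Dx.
L = (13 + 26·x + 40·x^2)·Dx + (-25 - 69·x - 144·x^2 - 100·x^3)·Dx^2 + (2 + 20·x - 6·x^2 - 64·x^3 - 40·x^4)·Dx^3  (order 3).
h: a_k = 0, 6, 5/2, 47/12, 161/32, 2811/320, 10759/768, …
ICs: h(0) = 0, h′(0) = 6, h′′(0) = 5.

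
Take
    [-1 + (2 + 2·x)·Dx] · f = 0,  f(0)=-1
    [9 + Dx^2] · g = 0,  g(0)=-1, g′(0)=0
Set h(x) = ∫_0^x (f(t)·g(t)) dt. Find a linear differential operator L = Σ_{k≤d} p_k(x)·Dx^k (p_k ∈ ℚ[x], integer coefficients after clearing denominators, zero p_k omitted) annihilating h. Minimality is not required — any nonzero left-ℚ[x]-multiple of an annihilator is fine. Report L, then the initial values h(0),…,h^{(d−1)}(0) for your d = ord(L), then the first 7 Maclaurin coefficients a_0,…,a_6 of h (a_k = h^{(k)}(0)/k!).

L = (39 + 72·x + 36·x^2)·Dx + (-4 - 4·x)·Dx^2 + (4 + 8·x + 4·x^2)·Dx^3  (order 3).
h: a_k = 0, 1, 1/4, -37/24, -35/64, 499/640, 367/1536, …
ICs: h(0) = 0, h′(0) = 1, h′′(0) = 1/2.

f: a_k = -1, -1/2, 1/8, -1/16, 5/128, -7/256, 21/1024, …
g: a_k = -1, 0, 9/2, 0, -27/8, 0, 81/80, …
Product ⇒ symmetric product L₀, ord ≤ 2.
h=∫₀ˣh₀: take L = L₀·Dx.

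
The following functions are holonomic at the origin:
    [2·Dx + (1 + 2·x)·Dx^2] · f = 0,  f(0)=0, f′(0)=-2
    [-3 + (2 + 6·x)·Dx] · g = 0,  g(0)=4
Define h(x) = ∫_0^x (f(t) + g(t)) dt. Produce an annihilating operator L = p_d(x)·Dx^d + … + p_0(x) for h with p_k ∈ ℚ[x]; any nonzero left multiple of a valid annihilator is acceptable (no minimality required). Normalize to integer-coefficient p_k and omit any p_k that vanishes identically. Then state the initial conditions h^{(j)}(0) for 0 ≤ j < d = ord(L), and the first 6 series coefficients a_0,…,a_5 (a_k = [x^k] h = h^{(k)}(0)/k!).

f: a_k = 0, -2, 2, -8/3, 4, -32/5, …
g: a_k = 4, 6, -9/2, 27/4, -405/32, 1701/64, …
h₀=f+g: left-lcm gives L₀, ord ≤ 3.
h=∫h₀ ⇒ L = L₀·Dx.
L = (-6 + 36·x)·Dx^2 + (5 + 84·x + 180·x^2)·Dx^3 + (2 + 22·x + 72·x^2 + 72·x^3)·Dx^4  (order 4).
h: a_k = 0, 4, 2, -5/6, 49/48, -277/160, …
ICs: h(0) = 0, h′(0) = 4, h′′(0) = 4, h′′′(0) = -5.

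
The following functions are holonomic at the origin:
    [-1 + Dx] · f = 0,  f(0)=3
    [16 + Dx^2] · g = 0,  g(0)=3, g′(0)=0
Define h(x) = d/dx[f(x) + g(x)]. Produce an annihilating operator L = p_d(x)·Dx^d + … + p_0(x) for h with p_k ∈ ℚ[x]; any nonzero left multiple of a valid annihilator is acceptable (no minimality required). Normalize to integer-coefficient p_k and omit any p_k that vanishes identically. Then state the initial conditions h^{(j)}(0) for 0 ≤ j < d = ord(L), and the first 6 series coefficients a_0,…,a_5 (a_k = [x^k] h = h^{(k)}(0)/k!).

f: a_k = 3, 3, 3/2, 1/2, 1/8, 1/40, …
g: a_k = 3, 0, -24, 0, 32, 0, …
Weyl lclm of L_f,L_g ⇒ L₀ (ord ≤ 3).
h=h₀': d/dx-closure on L₀ ⇒ L.
L = 16 - 16·Dx + Dx^2 - Dx^3  (order 3).
h: a_k = 3, -45, 3/2, 257/2, 1/8, -819/8, …
ICs: h(0) = 3, h′(0) = -45, h′′(0) = 3.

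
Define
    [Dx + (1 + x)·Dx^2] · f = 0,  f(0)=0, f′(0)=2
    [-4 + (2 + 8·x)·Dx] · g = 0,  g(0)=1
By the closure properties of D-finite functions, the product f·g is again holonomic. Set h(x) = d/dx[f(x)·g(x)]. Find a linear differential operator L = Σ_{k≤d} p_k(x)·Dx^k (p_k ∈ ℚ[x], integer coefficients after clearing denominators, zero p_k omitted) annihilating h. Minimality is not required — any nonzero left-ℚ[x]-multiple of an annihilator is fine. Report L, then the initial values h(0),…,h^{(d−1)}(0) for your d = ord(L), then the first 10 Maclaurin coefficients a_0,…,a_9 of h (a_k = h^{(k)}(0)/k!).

f: a_k = 0, 2, -1, 2/3, -1/2, 2/5, -1/3, 2/7, -1/4, 2/9, …
g: a_k = 1, 2, -2, 4, -10, 28, -84, 264, -858, 2860, …
Product ⇒ symmetric product L₀, ord ≤ 2.
Differentiate: ansatz ord ≤ ord L₀ ⇒ L.
L = (-4 + 40·x + 8·x^2) + (28 + 174·x + 264·x^2 + 64·x^3)·Dx + (5 + 47·x + 138·x^2 + 128·x^3 + 32·x^4)·Dx^2  (order 2).
h: a_k = 2, 6, -16, 130/3, -389/3, 2104/5, -21614/15, 536134/105, -259079/14, 4291825/63, …
ICs: h(0) = 2, h′(0) = 6.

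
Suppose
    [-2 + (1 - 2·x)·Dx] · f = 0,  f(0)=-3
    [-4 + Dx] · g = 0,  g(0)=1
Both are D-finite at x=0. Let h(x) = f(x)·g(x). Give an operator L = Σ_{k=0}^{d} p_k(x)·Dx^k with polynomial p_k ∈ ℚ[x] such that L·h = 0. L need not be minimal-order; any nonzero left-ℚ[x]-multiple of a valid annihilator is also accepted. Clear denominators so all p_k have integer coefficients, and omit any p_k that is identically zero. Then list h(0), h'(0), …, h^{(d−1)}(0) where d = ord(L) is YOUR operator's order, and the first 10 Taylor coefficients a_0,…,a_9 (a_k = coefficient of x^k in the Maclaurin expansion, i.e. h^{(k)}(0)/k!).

f: a_k = -3, -6, -12, -24, -48, -96, -192, -384, -768, -1536, …
g: a_k = 1, 4, 8, 32/3, 32/3, 128/15, 256/45, 1024/315, 512/315, 2048/2835, …
f·g: L₀ = L_f ⊗_s L_g, ord ≤ 1·1.
L = (6 - 8·x) + (-1 + 2·x)·Dx  (order 1).
h: a_k = -3, -18, -60, -152, -336, -3488/5, -21184/15, -19840/7, -595712/105, -10724864/945, …
ICs: h(0) = -3.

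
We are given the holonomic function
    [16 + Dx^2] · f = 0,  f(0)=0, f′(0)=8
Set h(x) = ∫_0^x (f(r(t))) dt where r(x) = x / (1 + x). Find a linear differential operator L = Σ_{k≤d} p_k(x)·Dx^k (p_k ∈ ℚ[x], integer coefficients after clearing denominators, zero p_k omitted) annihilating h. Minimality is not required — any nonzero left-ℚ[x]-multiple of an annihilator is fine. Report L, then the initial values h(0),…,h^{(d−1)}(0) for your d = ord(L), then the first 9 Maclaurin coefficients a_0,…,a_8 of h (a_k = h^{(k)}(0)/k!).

f: a_k = 0, 8, 0, -64/3, 0, 256/15, 0, -2048/315, 0, …
h₀=f(r): pull back L_f along r ⇒ L₀.
h=∫₀ˣh₀: take L = L₀·Dx.
L = 16·Dx + (2 + 6·x + 6·x^2 + 2·x^3)·Dx^2 + (1 + 4·x + 6·x^2 + 4·x^3 + x^4)·Dx^3  (order 3).
h: a_k = 0, 0, 4, -8/3, -10/3, 56/5, -772/45, 120/7, -2461/315, …
ICs: h(0) = 0, h′(0) = 0, h′′(0) = 8.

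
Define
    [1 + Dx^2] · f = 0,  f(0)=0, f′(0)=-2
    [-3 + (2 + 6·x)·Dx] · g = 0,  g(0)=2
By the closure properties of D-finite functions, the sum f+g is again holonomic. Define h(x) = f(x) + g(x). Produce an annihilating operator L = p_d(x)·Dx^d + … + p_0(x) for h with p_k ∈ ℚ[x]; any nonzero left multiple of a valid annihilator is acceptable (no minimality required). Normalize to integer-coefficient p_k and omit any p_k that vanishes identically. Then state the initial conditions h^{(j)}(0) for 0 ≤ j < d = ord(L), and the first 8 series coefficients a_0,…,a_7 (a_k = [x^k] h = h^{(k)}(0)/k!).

f: a_k = 0, -2, 0, 1/3, 0, -1/60, 0, 1/2520, …
g: a_k = 2, 3, -9/4, 27/8, -405/64, 1701/128, -15309/512, 72171/1024, …
Sum ⇒ L₀ = lclm(L_f,L_g) in ℚ(x)⟨Dx⟩.
L = (-93 - 72·x - 108·x^2) + (-10 + 18·x + 216·x^2 + 216·x^3)·Dx + (-93 - 72·x - 108·x^2)·Dx^2 + (-10 + 18·x + 216·x^2 + 216·x^3)·Dx^3  (order 3).
h: a_k = 2, 1, -9/4, 89/24, -405/64, 25483/1920, -15309/512, 22733993/322560, …
ICs: h(0) = 2, h′(0) = 1, h′′(0) = -9/2.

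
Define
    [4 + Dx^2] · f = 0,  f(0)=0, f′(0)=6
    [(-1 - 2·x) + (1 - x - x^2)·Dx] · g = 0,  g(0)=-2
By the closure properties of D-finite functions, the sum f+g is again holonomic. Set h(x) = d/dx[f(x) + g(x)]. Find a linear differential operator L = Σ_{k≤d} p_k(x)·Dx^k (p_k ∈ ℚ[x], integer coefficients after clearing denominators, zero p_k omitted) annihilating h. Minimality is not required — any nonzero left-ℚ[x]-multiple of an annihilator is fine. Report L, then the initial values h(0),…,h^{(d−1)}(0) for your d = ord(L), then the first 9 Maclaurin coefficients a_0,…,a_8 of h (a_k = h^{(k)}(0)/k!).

L = (272 + 704·x + 880·x^2 + 400·x^3 + 320·x^4 + 144·x^5 + 48·x^6) + (-44 - 52·x + 108·x^2 + 80·x^3 + 40·x^4 + 72·x^5 + 56·x^6 + 16·x^7)·Dx + (68 + 176·x + 220·x^2 + 100·x^3 + 80·x^4 + 36·x^5 + 12·x^6)·Dx^2 + (-11 - 13·x + 27·x^2 + 20·x^3 + 10·x^4 + 18·x^5 + 14·x^6 + 4·x^7)·Dx^3  (order 3).
h: a_k = 4, -8, -30, -40, -76, -156, -4418/15, -544, -103946/105, …
ICs: h(0) = 4, h′(0) = -8, h′′(0) = -60.

f: a_k = 0, 6, 0, -4, 0, 4/5, 0, -8/105, 0, …
g: a_k = -2, -2, -4, -6, -10, -16, -26, -42, -68, …
f+g: L₀ = lclm(L_f,L_g), ord ≤ 2+1.
Differentiate: ansatz ord ≤ ord L₀ ⇒ L.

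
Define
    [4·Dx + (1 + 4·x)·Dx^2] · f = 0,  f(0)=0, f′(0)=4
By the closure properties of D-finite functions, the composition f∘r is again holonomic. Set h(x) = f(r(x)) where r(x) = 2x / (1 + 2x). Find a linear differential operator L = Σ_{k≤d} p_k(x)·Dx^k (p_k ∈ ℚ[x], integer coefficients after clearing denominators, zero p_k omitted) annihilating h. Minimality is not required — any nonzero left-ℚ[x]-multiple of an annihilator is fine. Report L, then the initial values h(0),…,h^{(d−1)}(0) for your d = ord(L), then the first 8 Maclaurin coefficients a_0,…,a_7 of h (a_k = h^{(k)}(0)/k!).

f: a_k = 0, 4, -8, 64/3, -64, 1024/5, -2048/3, 16384/7, …
h₀=f(r): pull back L_f along r ⇒ L₀.
L = (12 + 40·x)·Dx + (1 + 12·x + 20·x^2)·Dx^2  (order 2).
h: a_k = 0, 8, -48, 992/3, -2496, 99968/5, -166656, 9999872/7, …
ICs: h(0) = 0, h′(0) = 8.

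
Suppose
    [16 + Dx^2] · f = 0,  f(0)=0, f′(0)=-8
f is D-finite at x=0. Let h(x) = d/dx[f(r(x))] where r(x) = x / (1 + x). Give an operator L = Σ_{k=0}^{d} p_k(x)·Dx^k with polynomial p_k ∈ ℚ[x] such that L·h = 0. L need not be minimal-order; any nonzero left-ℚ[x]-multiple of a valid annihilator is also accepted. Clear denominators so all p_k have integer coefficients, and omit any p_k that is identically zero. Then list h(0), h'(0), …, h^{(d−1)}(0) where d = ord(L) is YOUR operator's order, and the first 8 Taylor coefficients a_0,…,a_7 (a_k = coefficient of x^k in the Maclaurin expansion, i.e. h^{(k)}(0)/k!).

f: a_k = 0, -8, 0, 64/3, 0, -256/15, 0, 2048/315, …
h₀=f(r): pull back L_f along r ⇒ L₀.
Differentiate: ansatz ord ≤ ord L₀ ⇒ L.
L = (22 + 12·x + 6·x^2) + (6 + 18·x + 18·x^2 + 6·x^3)·Dx + (1 + 4·x + 6·x^2 + 4·x^3 + x^4)·Dx^2  (order 2).
h: a_k = -8, 16, 40, -224, 1544/3, -720, 19688/45, 40256/45, …
ICs: h(0) = -8, h′(0) = 16.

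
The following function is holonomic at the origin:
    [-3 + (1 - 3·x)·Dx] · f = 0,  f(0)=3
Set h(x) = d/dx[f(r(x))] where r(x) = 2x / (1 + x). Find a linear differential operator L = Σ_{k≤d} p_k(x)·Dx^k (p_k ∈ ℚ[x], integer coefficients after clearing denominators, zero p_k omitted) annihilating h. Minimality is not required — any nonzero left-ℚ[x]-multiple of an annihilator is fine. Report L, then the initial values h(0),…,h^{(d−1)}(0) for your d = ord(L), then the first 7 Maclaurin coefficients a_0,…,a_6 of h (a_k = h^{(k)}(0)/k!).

f: a_k = 3, 9, 27, 81, 243, 729, 2187, …
Change of var in L_f (x↦r) gives L₀.
h₀' ⇒ L via d/dx closure of L₀.
L = 10 + (-1 + 5·x)·Dx  (order 1).
h: a_k = 18, 180, 1350, 9000, 56250, 337500, 1968750, …
ICs: h(0) = 18.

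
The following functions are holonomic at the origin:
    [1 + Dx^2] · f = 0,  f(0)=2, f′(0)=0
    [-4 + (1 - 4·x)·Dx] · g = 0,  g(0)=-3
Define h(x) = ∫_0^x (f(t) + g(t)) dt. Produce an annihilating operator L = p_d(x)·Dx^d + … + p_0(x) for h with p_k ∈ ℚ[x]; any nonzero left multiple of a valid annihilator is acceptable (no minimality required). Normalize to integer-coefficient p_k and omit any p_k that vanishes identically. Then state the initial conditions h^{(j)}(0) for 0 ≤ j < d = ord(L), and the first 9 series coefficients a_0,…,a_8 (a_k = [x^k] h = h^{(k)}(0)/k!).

L = (-388 + 32·x - 64·x^2)·Dx + (33 - 140·x + 48·x^2 - 64·x^3)·Dx^2 + (-388 + 32·x - 64·x^2)·Dx^3 + (33 - 140·x + 48·x^2 - 64·x^3)·Dx^4  (order 4).
h: a_k = 0, -1, -6, -49/3, -48, -1843/12, -512, -4423681/2520, -6144, …
ICs: h(0) = 0, h′(0) = -1, h′′(0) = -12, h′′′(0) = -98.

f: a_k = 2, 0, -1, 0, 1/12, 0, -1/360, 0, 1/20160, …
g: a_k = -3, -12, -48, -192, -768, -3072, -12288, -49152, -196608, …
Sum ⇒ L₀ = lclm(L_f,L_g) in ℚ(x)⟨Dx⟩.
Integrate: L := L₀·Dx.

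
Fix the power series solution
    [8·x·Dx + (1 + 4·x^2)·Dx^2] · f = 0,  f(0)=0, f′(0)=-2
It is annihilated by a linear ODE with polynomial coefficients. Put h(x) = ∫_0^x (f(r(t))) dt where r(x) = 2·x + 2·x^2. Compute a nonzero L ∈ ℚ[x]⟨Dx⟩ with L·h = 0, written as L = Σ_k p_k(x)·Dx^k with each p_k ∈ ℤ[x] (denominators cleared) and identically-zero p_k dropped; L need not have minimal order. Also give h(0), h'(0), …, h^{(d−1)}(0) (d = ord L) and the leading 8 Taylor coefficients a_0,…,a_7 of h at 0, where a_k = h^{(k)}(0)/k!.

f: a_k = 0, -2, 0, 8/3, 0, -32/5, 0, 128/7, …
L₀ from L_f via x↦r, Dx↦r'^{-1}Dx.
Integrate: L := L₀·Dx.
L = (-2 + 32·x + 128·x^2 + 192·x^3 + 96·x^4)·Dx^2 + (1 + 2·x + 16·x^2 + 64·x^3 + 80·x^4 + 32·x^5)·Dx^3  (order 3).
h: a_k = 0, 0, -2, -4/3, 16/3, 64/5, -352/15, -3008/21, …
ICs: h(0) = 0, h′(0) = 0, h′′(0) = -4.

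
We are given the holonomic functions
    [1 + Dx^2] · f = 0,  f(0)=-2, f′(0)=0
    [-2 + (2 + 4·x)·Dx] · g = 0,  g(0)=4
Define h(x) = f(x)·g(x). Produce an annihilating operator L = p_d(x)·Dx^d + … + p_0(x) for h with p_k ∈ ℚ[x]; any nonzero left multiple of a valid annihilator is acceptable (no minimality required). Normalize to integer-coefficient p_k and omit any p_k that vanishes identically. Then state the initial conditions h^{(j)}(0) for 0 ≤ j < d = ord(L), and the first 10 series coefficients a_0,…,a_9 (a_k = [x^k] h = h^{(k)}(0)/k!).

f: a_k = -2, 0, 1, 0, -1/12, 0, 1/360, 0, -1/20160, 0, …
g: a_k = 4, 4, -2, 2, -5/2, 7/2, -21/4, 33/4, -429/32, 715/32, …
L₀ := L_f ⊗_s L_g (sym. prod.), ord ≤ 2.
L = (4 + 4·x + 4·x^2) + (-2 - 4·x)·Dx + (1 + 4·x + 4·x^2)·Dx^2  (order 2).
h: a_k = -8, -8, 8, 0, 8/3, -16/3, 368/45, -592/45, 6856/315, -3856/105, …
ICs: h(0) = -8, h′(0) = -8.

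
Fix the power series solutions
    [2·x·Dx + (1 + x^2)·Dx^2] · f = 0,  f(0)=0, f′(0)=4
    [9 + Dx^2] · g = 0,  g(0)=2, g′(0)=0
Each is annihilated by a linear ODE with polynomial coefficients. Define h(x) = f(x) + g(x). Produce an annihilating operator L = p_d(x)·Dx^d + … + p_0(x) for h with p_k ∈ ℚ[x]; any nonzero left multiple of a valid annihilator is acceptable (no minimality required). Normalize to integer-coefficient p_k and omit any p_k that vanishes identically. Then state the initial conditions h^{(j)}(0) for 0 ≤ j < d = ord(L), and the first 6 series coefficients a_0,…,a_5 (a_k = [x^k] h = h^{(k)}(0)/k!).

L = (-54·x + 540·x^3 + 162·x^5)·Dx + (63 + 279·x^2 + 297·x^4 + 81·x^6)·Dx^2 + (-6·x + 60·x^3 + 18·x^5)·Dx^3 + (7 + 31·x^2 + 33·x^4 + 9·x^6)·Dx^4  (order 4).
h: a_k = 2, 4, -9, -4/3, 27/4, 4/5, …
ICs: h(0) = 2, h′(0) = 4, h′′(0) = -18, h′′′(0) = -8.

f: a_k = 0, 4, 0, -4/3, 0, 4/5, …
g: a_k = 2, 0, -9, 0, 27/4, 0, …
f+g: L₀ = lclm(L_f,L_g), ord ≤ 2+2.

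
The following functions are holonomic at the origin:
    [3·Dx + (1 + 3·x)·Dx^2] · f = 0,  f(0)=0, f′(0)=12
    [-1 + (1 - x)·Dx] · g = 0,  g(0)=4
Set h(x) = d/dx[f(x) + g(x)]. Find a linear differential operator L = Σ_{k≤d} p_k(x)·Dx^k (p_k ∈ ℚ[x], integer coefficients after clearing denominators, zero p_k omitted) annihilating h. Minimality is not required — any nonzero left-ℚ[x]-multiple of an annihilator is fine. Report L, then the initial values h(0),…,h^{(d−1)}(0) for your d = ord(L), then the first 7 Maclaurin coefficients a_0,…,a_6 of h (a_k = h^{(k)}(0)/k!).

f: a_k = 0, 12, -18, 36, -81, 972/5, -486, …
g: a_k = 4, 4, 4, 4, 4, 4, 4, …
f+g: L₀ = lclm(L_f,L_g), ord ≤ 2+1.
Derive L from L₀ (diff closure).
L = (-54 - 18·x) + (12 - 72·x - 36·x^2)·Dx + (5 + 13·x - 9·x^2 - 9·x^3)·Dx^2  (order 2).
h: a_k = 16, -28, 120, -308, 992, -2892, 8776, …
ICs: h(0) = 16, h′(0) = -28.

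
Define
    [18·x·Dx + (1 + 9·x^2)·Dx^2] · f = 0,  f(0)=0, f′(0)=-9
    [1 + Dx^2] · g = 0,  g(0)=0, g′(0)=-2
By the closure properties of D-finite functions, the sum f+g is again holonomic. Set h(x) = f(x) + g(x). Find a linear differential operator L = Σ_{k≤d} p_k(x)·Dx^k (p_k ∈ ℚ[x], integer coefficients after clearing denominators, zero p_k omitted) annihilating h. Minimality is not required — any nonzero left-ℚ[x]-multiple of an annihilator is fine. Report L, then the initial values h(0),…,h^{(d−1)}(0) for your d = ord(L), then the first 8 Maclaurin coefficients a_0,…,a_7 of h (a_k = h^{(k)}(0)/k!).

f: a_k = 0, -9, 0, 27, 0, -729/5, 0, 6561/7, …
g: a_k = 0, -2, 0, 1/3, 0, -1/60, 0, 1/2520, …
f+g: L₀ = lclm(L_f,L_g), ord ≤ 2+2.
L = (-1926·x + 17820·x^3 + 1458·x^5)·Dx + (-17 + 351·x^2 + 4617·x^4 + 729·x^6)·Dx^2 + (-1926·x + 17820·x^3 + 1458·x^5)·Dx^3 + (-17 + 351·x^2 + 4617·x^4 + 729·x^6)·Dx^4  (order 4).
h: a_k = 0, -11, 0, 82/3, 0, -8749/60, 0, 337423/360, …
ICs: h(0) = 0, h′(0) = -11, h′′(0) = 0, h′′′(0) = 164.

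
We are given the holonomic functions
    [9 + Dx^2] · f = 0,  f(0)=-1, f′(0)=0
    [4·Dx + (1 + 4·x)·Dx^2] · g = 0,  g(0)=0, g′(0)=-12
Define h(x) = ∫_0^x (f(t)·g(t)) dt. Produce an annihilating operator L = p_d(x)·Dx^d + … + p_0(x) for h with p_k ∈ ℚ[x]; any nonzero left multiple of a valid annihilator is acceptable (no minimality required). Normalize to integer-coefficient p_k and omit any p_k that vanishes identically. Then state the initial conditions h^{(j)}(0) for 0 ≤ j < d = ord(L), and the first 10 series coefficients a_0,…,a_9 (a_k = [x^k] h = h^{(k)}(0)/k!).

L = (-2043 - 1296·x + 44064·x^2 + 186624·x^3 + 186624·x^4)·Dx + (72 + 5472·x + 31104·x^2 + 41472·x^3)·Dx^2 + (-182 + 864·x + 12096·x^2 + 41472·x^3 + 41472·x^4)·Dx^3 + (8 + 608·x + 3456·x^2 + 4608·x^3)·Dx^4 + (5 + 112·x + 800·x^2 + 2304·x^3 + 2304·x^4)·Dx^5  (order 5).
h: a_k = 0, 0, 6, -8, 5/2, -84/5, 1223/20, -1265/7, 624507/1120, -53279/30, …
ICs: h(0) = 0, h′(0) = 0, h′′(0) = 12, h′′′(0) = -48, h′′′′(0) = 60.

f: a_k = -1, 0, 9/2, 0, -27/8, 0, 81/80, 0, -729/4480, 0, …
g: a_k = 0, -12, 24, -64, 192, -3072/5, 2048, -49152/7, 24576, -262144/3, …
h₀=f·g: eliminate ⇒ L₀, order ≤ 2·2.
h=∫₀ˣh₀: take L = L₀·Dx.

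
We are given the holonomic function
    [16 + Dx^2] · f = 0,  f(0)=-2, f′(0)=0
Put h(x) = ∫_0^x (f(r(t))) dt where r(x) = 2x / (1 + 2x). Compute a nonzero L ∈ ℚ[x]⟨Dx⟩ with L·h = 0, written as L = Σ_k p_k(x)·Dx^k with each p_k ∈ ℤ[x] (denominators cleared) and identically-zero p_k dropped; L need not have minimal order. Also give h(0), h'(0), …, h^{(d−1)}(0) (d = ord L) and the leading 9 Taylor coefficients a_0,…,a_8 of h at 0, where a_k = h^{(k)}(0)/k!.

L = 64·Dx + (4 + 24·x + 48·x^2 + 32·x^3)·Dx^2 + (1 + 8·x + 24·x^2 + 32·x^3 + 16·x^4)·Dx^3  (order 3).
h: a_k = 0, -2, 0, 64/3, -64, 256/3, 1024/9, -50176/45, 20992/5, …
ICs: h(0) = 0, h′(0) = -2, h′′(0) = 0.

f: a_k = -2, 0, 16, 0, -64/3, 0, 512/45, 0, -1024/315, …
Change of var in L_f (x↦r) gives L₀.
∫: right-multiply L₀ by Dx.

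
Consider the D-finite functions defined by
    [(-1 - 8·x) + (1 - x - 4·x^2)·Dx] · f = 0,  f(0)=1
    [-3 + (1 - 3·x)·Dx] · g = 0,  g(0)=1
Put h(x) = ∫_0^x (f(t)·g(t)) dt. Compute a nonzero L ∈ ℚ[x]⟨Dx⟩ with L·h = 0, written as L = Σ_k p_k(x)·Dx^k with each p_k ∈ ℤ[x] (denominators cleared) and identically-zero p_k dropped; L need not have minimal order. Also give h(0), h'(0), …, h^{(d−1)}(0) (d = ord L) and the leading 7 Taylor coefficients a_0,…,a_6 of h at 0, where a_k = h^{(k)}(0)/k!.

f: a_k = 1, 1, 5, 9, 29, 65, 181, …
g: a_k = 1, 3, 9, 27, 81, 243, 729, …
Sym-product of L_f,L_g gives L₀ (≤ ord 1).
h=∫₀ˣh₀: take L = L₀·Dx.
L = (-4 - 2·x + 36·x^2)·Dx + (1 - 4·x - x^2 + 12·x^3)·Dx^2  (order 2).
h: a_k = 0, 1, 2, 17/3, 15, 209/5, 346/3, …
ICs: h(0) = 0, h′(0) = 1.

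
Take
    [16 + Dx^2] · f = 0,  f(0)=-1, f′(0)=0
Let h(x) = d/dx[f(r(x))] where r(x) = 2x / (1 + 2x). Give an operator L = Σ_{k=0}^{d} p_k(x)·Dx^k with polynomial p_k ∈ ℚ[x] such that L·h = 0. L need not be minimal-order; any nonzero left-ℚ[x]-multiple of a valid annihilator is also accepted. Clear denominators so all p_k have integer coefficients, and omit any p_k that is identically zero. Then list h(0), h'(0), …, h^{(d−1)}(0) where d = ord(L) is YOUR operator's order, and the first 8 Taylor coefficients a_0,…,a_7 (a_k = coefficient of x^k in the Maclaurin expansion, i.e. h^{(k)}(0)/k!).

f: a_k = -1, 0, 8, 0, -32/3, 0, 256/45, 0, …
Change of var in L_f (x↦r) gives L₀.
Derive L from L₀ (diff closure).
L = (88 + 96·x + 96·x^2) + (12 + 72·x + 144·x^2 + 96·x^3)·Dx + (1 + 8·x + 24·x^2 + 32·x^3 + 16·x^4)·Dx^2  (order 2).
h: a_k = 0, 64, -384, 2560/3, 5120/3, -351232/15, 587776/5, -25739264/63, …
ICs: h(0) = 0, h′(0) = 64.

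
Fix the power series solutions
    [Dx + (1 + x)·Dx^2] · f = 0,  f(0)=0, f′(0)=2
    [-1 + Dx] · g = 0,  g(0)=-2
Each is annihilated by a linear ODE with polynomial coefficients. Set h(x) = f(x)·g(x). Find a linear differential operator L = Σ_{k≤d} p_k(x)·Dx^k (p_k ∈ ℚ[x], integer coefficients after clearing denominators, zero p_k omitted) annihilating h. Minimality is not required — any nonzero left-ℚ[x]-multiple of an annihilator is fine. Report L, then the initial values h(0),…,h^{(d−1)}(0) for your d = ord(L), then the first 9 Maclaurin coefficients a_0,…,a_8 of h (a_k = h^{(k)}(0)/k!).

f: a_k = 0, 2, -1, 2/3, -1/2, 2/5, -1/3, 2/7, -1/4, …
g: a_k = -2, -2, -1, -1/3, -1/12, -1/60, -1/360, -1/2520, -1/20160, …
Sym-product of L_f,L_g gives L₀ (≤ ord 2).
L = x + (-1 - 2·x)·Dx + (1 + x)·Dx^2  (order 2).
h: a_k = 0, -4, -2, -4/3, 0, -3/10, 7/36, -23/126, 29/180, …
ICs: h(0) = 0, h′(0) = -4.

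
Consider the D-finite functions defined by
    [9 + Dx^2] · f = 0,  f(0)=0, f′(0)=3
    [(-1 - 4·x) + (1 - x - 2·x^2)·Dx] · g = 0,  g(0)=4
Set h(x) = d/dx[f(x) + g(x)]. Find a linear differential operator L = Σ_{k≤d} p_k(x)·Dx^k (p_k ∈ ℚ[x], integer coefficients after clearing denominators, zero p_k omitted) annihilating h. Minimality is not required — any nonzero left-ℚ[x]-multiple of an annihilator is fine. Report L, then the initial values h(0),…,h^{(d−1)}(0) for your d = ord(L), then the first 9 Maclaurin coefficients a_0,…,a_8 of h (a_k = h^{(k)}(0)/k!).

f: a_k = 0, 3, 0, -9/2, 0, 81/40, 0, -243/560, 0, …
g: a_k = 4, 4, 12, 20, 44, 84, 172, 340, 684, …
Sum ⇒ L₀ = lclm(L_f,L_g) in ℚ(x)⟨Dx⟩.
Differentiate: ansatz ord ≤ ord L₀ ⇒ L.
L = (954 + 3600·x + 8154·x^2 + 4140·x^3 + 5760·x^4 + 3888·x^5 + 2592·x^6) + (-117 - 369·x + 585·x^2 + 747·x^3 + 90·x^4 + 828·x^5 + 1512·x^6 + 864·x^7)·Dx + (106 + 400·x + 906·x^2 + 460·x^3 + 640·x^4 + 432·x^5 + 288·x^6)·Dx^2 + (-13 - 41·x + 65·x^2 + 83·x^3 + 10·x^4 + 92·x^5 + 168·x^6 + 96·x^7)·Dx^3  (order 3).
h: a_k = 7, 24, 93/2, 176, 3441/8, 1032, 190157/80, 5472, 54998667/4480, …
ICs: h(0) = 7, h′(0) = 24, h′′(0) = 93.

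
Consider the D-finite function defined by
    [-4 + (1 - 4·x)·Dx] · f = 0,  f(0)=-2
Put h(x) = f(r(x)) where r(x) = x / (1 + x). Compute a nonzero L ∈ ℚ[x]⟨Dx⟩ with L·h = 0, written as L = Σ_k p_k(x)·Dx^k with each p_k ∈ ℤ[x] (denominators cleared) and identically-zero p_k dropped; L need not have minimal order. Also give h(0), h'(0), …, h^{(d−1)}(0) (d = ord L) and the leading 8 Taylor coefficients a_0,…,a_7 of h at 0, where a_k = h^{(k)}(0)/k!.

f: a_k = -2, -8, -32, -128, -512, -2048, -8192, -32768, …
f∘r: x↦r, Dx↦Dx/r' in L_f ⇒ L₀.
L = 4 + (-1 + 2·x + 3·x^2)·Dx  (order 1).
h: a_k = -2, -8, -24, -72, -216, -648, -1944, -5832, …
ICs: h(0) = -2.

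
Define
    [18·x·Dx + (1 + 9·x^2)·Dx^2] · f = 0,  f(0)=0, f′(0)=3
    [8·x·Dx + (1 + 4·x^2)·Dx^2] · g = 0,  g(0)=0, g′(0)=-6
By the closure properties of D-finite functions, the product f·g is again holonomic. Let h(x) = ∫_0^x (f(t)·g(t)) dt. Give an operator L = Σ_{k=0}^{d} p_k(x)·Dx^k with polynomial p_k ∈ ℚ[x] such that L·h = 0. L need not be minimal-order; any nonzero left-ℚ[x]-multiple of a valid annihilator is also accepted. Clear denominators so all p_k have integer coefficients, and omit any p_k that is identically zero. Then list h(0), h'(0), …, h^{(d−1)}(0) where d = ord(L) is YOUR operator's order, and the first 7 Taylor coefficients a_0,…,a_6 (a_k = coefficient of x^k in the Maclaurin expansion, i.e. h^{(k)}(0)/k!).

L = (-864·x - 18720·x^3 - 82944·x^5 + 134784·x^7 + 1119744·x^9)·Dx^2 + (-52 - 3036·x^2 - 33696·x^4 - 72576·x^6 + 471744·x^8 + 1679616·x^10)·Dx^3 + (-104·x - 2072·x^3 - 11232·x^5 + 13968·x^7 + 269568·x^9 + 559872·x^11)·Dx^4 + (-1 - 26·x^2 - 205·x^4 + 7380·x^8 + 33696·x^10 + 46656·x^12)·Dx^5  (order 5).
h: a_k = 0, 0, 0, -6, 0, 78/5, 0, …
ICs: h(0) = 0, h′(0) = 0, h′′(0) = 0, h′′′(0) = -36, h′′′′(0) = 0.

f: a_k = 0, 3, 0, -9, 0, 243/5, 0, …
g: a_k = 0, -6, 0, 8, 0, -96/5, 0, …
Sym-product of L_f,L_g gives L₀ (≤ ord 4).
∫: right-multiply L₀ by Dx.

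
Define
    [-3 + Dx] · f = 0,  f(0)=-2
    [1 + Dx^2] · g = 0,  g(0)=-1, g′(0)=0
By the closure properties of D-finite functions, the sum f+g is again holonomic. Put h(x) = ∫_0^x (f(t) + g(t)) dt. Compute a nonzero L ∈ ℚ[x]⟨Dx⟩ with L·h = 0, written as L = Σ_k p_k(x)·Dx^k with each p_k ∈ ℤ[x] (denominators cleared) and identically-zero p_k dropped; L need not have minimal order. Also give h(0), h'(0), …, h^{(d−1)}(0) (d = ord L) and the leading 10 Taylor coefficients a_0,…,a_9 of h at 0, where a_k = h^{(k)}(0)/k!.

f: a_k = -2, -6, -9, -9, -27/4, -81/20, -81/40, -243/280, -729/2240, -243/2240, …
g: a_k = -1, 0, 1/2, 0, -1/24, 0, 1/720, 0, -1/40320, 0, …
f+g: L₀ = lclm(L_f,L_g), ord ≤ 1+2.
h=∫₀ˣh₀: take L = L₀·Dx.
L = -3·Dx + Dx^2 - 3·Dx^3 + Dx^4  (order 4).
h: a_k = 0, -3, -3, -17/6, -9/4, -163/120, -27/40, -1457/5040, -243/2240, -13123/362880, …
ICs: h(0) = 0, h′(0) = -3, h′′(0) = -6, h′′′(0) = -17.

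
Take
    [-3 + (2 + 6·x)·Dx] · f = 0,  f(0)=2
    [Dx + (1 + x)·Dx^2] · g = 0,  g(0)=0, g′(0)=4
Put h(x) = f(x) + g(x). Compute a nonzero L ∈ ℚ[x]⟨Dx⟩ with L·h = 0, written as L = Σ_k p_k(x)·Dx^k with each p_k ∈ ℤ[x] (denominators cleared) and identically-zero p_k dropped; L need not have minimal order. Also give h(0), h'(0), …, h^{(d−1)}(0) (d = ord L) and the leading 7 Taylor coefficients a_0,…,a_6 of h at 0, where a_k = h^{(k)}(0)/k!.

f: a_k = 2, 3, -9/4, 27/8, -405/64, 1701/128, -15309/512, …
g: a_k = 0, 4, -2, 4/3, -1, 4/5, -2/3, …
Sum ⇒ L₀ = lclm(L_f,L_g) in ℚ(x)⟨Dx⟩.
L = (-15 + 9·x)·Dx + (-19 - 6·x + 45·x^2)·Dx^2 + (-2 - 2·x + 18·x^2 + 18·x^3)·Dx^3  (order 3).
h: a_k = 2, 7, -17/4, 113/24, -469/64, 9017/640, -46951/1536, …
ICs: h(0) = 2, h′(0) = 7, h′′(0) = -17/2.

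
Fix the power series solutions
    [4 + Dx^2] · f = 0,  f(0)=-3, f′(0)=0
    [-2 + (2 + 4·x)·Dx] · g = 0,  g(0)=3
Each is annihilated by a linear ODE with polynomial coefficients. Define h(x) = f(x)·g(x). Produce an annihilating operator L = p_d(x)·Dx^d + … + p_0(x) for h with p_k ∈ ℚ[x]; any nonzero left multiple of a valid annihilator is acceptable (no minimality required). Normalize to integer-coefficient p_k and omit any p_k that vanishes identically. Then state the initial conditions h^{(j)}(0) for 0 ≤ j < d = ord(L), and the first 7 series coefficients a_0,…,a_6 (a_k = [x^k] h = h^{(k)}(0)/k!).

L = (7 + 16·x + 16·x^2) + (-2 - 4·x)·Dx + (1 + 4·x + 4·x^2)·Dx^2  (order 2).
h: a_k = -9, -9, 45/2, 27/2, -75/8, -39/8, 349/80, …
ICs: h(0) = -9, h′(0) = -9.

f: a_k = -3, 0, 6, 0, -2, 0, 4/15, …
g: a_k = 3, 3, -3/2, 3/2, -15/8, 21/8, -63/16, …
Sym-product of L_f,L_g gives L₀ (≤ ord 2).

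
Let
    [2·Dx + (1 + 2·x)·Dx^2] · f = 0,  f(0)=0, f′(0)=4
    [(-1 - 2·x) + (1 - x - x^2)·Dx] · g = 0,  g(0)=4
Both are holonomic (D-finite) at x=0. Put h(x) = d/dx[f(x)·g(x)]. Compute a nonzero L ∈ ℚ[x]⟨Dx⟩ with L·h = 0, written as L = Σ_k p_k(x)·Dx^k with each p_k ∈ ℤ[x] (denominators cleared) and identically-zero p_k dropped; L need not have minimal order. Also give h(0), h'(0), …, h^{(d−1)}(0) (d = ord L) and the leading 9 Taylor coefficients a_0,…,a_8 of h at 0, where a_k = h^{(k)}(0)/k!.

f: a_k = 0, 4, -4, 16/3, -8, 64/5, -64/3, 256/7, -64, …
g: a_k = 4, 4, 8, 12, 20, 32, 52, 84, 136, …
Product ⇒ symmetric product L₀, ord ≤ 2.
h=h₀': d/dx-closure on L₀ ⇒ L.
L = (14 + 36·x + 36·x^2) + (1 + 16·x + 42·x^2 + 28·x^3)·Dx + (-1 - 3·x + x^2 + 8·x^3 + 4·x^4)·Dx^2  (order 2).
h: a_k = 16, 0, 112, 64/3, 1408/3, 416/5, 26672/15, 3328/35, 45424/7, …
ICs: h(0) = 16, h′(0) = 0.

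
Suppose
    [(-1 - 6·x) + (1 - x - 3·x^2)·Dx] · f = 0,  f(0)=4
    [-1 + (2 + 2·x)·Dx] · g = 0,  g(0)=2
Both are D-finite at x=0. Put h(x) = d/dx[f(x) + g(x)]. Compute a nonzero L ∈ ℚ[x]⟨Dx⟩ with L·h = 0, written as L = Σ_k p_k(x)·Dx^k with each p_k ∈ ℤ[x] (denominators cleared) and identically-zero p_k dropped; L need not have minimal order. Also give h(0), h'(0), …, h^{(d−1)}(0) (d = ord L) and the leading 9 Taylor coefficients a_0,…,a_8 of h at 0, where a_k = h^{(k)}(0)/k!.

f: a_k = 4, 4, 16, 28, 76, 160, 388, 868, 2032, …
g: a_k = 2, 1, -1/4, 1/8, -5/64, 7/128, -21/512, 33/1024, -429/16384, …
Weyl lclm of L_f,L_g ⇒ L₀ (ord ≤ 2).
Differentiate: ansatz ord ≤ ord L₀ ⇒ L.
L = (-108 - 690·x - 1260·x^2 - 1620·x^3 - 810·x^4) + (-165 - 1476·x - 3819·x^2 - 6408·x^3 - 6345·x^4 - 2430·x^5)·Dx + (34 + 114·x + 134·x^2 - 378·x^3 - 1422·x^4 - 1530·x^5 - 540·x^6)·Dx^2  (order 2).
h: a_k = 5, 63/2, 675/8, 4859/16, 102435/128, 595905/256, 6222055/1024, 33291859/2048, 1367218467/32768, …
ICs: h(0) = 5, h′(0) = 63/2.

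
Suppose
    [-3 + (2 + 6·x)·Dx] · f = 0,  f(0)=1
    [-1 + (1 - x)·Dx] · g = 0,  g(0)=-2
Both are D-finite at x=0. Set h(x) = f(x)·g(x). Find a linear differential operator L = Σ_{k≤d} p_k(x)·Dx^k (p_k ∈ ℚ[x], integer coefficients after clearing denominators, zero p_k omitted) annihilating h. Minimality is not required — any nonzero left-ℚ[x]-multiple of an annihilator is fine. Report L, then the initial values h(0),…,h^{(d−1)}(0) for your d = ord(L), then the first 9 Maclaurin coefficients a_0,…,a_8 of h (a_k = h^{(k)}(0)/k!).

f: a_k = 1, 3/2, -9/8, 27/16, -405/128, 1701/256, -15309/1024, 72171/2048, -2814669/32768, …
g: a_k = -2, -2, -2, -2, -2, -2, -2, -2, -2, …
Sym-product of L_f,L_g gives L₀ (≤ ord 1).
L = (5 + 3·x) + (-2 - 4·x + 6·x^2)·Dx  (order 1).
h: a_k = -2, -5, -11/4, -49/8, 13/64, -1675/128, 8609/512, -54953/1024, 1935421/16384, …
ICs: h(0) = -2.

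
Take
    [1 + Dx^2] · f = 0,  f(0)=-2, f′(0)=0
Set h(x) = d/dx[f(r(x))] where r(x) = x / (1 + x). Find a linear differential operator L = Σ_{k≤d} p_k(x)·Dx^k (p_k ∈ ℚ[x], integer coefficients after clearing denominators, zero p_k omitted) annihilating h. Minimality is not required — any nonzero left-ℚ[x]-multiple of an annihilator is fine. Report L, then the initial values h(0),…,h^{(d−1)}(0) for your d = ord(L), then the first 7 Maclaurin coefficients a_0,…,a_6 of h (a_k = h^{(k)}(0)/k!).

L = (7 + 12·x + 6·x^2) + (6 + 18·x + 18·x^2 + 6·x^3)·Dx + (1 + 4·x + 6·x^2 + 4·x^3 + x^4)·Dx^2  (order 2).
h: a_k = 0, 2, -6, 35/3, -55/3, 1501/60, -609/20, …
ICs: h(0) = 0, h′(0) = 2.

f: a_k = -2, 0, 1, 0, -1/12, 0, 1/360, …
f∘r: x↦r, Dx↦Dx/r' in L_f ⇒ L₀.
h₀' ⇒ L via d/dx closure of L₀.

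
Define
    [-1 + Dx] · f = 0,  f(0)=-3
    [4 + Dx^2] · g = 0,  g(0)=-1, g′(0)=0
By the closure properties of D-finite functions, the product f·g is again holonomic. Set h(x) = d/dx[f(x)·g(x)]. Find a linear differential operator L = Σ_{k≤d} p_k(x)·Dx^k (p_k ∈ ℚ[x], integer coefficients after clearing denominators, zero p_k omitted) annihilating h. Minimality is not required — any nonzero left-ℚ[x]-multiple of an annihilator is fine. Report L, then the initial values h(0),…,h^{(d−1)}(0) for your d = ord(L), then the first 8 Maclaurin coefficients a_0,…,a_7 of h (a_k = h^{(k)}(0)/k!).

f: a_k = -3, -3, -3/2, -1/2, -1/8, -1/40, -1/240, -1/1680, …
g: a_k = -1, 0, 2, 0, -2/3, 0, 4/45, 0, …
L₀ := L_f ⊗_s L_g (sym. prod.), ord ≤ 2.
h=h₀': d/dx-closure on L₀ ⇒ L.
L = 5 - 2·Dx + Dx^2  (order 2).
h: a_k = 3, -9, -33/2, -7/2, 41/8, 117/40, 29/240, -527/1680, …
ICs: h(0) = 3, h′(0) = -9.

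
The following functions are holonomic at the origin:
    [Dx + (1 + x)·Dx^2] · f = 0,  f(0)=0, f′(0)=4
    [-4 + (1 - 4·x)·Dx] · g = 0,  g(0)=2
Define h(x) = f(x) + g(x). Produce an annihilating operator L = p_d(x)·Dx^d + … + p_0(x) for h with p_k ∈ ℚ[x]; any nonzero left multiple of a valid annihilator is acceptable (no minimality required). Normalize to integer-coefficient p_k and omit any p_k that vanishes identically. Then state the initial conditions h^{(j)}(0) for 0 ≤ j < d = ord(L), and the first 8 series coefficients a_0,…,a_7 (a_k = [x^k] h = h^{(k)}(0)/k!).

L = (-112 - 32·x)·Dx + (-94 - 208·x - 64·x^2)·Dx^2 + (9 - 23·x - 48·x^2 - 16·x^3)·Dx^3  (order 3).
h: a_k = 2, 12, 30, 388/3, 511, 10244/5, 24574/3, 229380/7, …
ICs: h(0) = 2, h′(0) = 12, h′′(0) = 60.

f: a_k = 0, 4, -2, 4/3, -1, 4/5, -2/3, 4/7, …
g: a_k = 2, 8, 32, 128, 512, 2048, 8192, 32768, …
Weyl lclm of L_f,L_g ⇒ L₀ (ord ≤ 3).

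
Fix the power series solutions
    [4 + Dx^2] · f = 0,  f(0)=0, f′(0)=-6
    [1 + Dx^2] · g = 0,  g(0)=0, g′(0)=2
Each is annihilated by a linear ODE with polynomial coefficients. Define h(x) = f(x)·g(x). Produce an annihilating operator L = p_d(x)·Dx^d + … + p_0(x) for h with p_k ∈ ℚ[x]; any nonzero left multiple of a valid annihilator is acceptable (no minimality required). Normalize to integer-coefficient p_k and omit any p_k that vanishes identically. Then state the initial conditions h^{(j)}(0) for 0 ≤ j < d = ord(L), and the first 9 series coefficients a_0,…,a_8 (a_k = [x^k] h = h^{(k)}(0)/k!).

f: a_k = 0, -6, 0, 4, 0, -4/5, 0, 8/105, 0, …
g: a_k = 0, 2, 0, -1/3, 0, 1/60, 0, -1/2520, 0, …
L₀ := L_f ⊗_s L_g (sym. prod.), ord ≤ 4.
L = 9 + 10·Dx^2 + Dx^4  (order 4).
h: a_k = 0, 0, -12, 0, 10, 0, -91/30, 0, 41/84, …
ICs: h(0) = 0, h′(0) = 0, h′′(0) = -24, h′′′(0) = 0.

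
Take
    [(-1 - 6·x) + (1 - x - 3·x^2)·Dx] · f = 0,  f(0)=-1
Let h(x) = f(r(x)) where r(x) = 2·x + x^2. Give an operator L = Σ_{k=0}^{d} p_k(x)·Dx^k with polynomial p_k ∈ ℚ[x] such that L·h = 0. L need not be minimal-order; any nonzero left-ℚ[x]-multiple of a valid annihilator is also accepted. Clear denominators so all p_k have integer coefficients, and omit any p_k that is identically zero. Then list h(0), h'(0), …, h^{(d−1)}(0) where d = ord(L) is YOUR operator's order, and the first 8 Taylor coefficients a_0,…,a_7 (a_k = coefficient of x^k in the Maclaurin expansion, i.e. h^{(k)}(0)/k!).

L = (2 + 26·x + 36·x^2 + 12·x^3) + (-1 + 2·x + 13·x^2 + 12·x^3 + 3·x^4)·Dx  (order 1).
h: a_k = -1, -2, -17, -72, -392, -1930, -9871, -49752, …
ICs: h(0) = -1.

f: a_k = -1, -1, -4, -7, -19, -40, -97, -217, …
f∘r: x↦r, Dx↦Dx/r' in L_f ⇒ L₀.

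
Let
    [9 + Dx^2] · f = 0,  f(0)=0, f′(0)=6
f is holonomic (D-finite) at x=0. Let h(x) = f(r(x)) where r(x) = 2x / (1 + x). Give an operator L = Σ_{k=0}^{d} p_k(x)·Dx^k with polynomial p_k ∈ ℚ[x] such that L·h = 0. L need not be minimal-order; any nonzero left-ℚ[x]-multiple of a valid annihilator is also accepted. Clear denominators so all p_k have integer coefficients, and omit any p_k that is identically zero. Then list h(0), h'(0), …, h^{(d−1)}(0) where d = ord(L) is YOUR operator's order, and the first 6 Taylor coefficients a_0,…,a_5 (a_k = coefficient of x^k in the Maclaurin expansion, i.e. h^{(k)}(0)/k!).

f: a_k = 0, 6, 0, -9, 0, 81/20, …
Substitute x→r, Dx→(1/r')Dx; clear ⇒ L₀.
L = 36 + (2 + 6·x + 6·x^2 + 2·x^3)·Dx + (1 + 4·x + 6·x^2 + 4·x^3 + x^4)·Dx^2  (order 2).
h: a_k = 0, 12, -12, -60, 204, -1452/5, …
ICs: h(0) = 0, h′(0) = 12.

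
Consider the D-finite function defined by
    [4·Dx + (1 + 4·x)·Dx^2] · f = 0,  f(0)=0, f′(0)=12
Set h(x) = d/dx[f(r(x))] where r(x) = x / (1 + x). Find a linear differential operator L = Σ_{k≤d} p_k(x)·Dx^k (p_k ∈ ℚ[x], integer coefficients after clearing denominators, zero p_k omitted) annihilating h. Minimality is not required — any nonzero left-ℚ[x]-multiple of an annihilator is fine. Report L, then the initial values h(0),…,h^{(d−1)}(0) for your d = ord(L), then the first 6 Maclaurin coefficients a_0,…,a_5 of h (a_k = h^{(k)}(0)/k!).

f: a_k = 0, 12, -24, 64, -192, 3072/5, …
f∘r: x↦r, Dx↦Dx/r' in L_f ⇒ L₀.
h=h₀': d/dx-closure on L₀ ⇒ L.
L = (6 + 10·x) + (1 + 6·x + 5·x^2)·Dx  (order 1).
h: a_k = 12, -72, 372, -1872, 9372, -46872, …
ICs: h(0) = 12.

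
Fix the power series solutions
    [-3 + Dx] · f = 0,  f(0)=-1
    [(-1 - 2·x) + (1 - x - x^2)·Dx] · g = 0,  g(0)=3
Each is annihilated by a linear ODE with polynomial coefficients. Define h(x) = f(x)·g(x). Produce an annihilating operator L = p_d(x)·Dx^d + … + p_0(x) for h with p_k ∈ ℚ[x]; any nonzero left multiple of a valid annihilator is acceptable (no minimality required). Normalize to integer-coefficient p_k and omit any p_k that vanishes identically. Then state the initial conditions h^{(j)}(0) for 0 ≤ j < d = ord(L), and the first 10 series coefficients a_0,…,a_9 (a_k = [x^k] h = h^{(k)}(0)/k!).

L = (4 - x - 3·x^2) + (-1 + x + x^2)·Dx  (order 1).
h: a_k = -3, -12, -57/2, -54, -741/8, -1527/10, -19869/80, -56331/140, -2917443/4480, -1180191/1120, …
ICs: h(0) = -3.

f: a_k = -1, -3, -9/2, -9/2, -27/8, -81/40, -81/80, -243/560, -729/4480, -243/4480, …
g: a_k = 3, 3, 6, 9, 15, 24, 39, 63, 102, 165, …
Product ⇒ symmetric product L₀, ord ≤ 1.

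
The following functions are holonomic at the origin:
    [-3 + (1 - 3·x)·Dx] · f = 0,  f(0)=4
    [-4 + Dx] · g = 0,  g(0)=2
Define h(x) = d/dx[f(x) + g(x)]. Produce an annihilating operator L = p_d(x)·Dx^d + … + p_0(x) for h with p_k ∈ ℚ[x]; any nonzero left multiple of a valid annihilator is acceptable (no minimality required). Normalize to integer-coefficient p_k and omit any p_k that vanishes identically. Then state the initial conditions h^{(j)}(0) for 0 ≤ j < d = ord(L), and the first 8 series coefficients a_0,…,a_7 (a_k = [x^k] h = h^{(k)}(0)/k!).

f: a_k = 4, 12, 36, 108, 324, 972, 2916, 8748, …
g: a_k = 2, 8, 16, 64/3, 64/3, 256/15, 512/45, 2048/315, …
L₀ := lclm(L_f,L_g); ord L₀ ≤ 1+1.
Differentiate: ansatz ord ≤ ord L₀ ⇒ L.
L = (60 + 144·x) + (-19 - 48·x + 72·x^2)·Dx + (1 + 3·x - 18·x^2)·Dx^2  (order 2).
h: a_k = 20, 104, 388, 4144/3, 14836/3, 263464/15, 2757668/45, 66143072/315, …
ICs: h(0) = 20, h′(0) = 104.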